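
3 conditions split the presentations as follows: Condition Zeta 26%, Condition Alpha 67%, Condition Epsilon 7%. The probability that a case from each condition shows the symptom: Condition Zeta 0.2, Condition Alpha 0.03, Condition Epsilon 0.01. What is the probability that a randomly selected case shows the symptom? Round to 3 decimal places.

Unnormalized posteriors (prior × likelihood):
  Condition Zeta: 0.26 × 0.2 = 0.052
  Condition Alpha: 0.67 × 0.03 = 0.0201
  Condition Epsilon: 0.07 × 0.01 = 0.0007
P(symptomatic) = 0.052 + 0.0201 + 0.0007 = 0.0728 → 0.073.

0.073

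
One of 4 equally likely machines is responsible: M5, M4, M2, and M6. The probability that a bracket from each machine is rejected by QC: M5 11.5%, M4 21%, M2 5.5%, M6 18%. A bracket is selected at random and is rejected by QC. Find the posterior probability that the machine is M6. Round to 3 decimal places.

Since the prior is uniform, the posterior is proportional to the likelihood:
  M5: 0.115
  M4: 0.21
  M2: 0.055
  M6: 0.18
Sum = 0.56.
P(M6 | evidence) = 0.18 / 0.56 ≈ 0.321.

0.321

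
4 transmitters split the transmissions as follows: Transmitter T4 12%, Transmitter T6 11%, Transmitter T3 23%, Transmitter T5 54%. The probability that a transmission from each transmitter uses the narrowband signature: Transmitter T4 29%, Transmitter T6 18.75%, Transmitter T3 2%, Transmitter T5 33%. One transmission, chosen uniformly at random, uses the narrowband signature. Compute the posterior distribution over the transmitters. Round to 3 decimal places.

Transmitter T4 0.146, Transmitter T6 0.087, Transmitter T3 0.019, Transmitter T5 0.748

Unnormalized posteriors (prior × likelihood):
  Transmitter T4: 0.12 × 0.29 = 0.0348
  Transmitter T6: 0.11 × 0.1875 = 0.020625
  Transmitter T3: 0.23 × 0.02 = 0.0046
  Transmitter T5: 0.54 × 0.33 = 0.1782
Normalizing constant = 0.238225.
P(Transmitter T4 | narrowband) = 0.0348/0.238225 ≈ 0.146
P(Transmitter T6 | narrowband) = 0.020625/0.238225 ≈ 0.087
P(Transmitter T3 | narrowband) = 0.0046/0.238225 ≈ 0.019
P(Transmitter T5 | narrowband) = 0.1782/0.238225 ≈ 0.748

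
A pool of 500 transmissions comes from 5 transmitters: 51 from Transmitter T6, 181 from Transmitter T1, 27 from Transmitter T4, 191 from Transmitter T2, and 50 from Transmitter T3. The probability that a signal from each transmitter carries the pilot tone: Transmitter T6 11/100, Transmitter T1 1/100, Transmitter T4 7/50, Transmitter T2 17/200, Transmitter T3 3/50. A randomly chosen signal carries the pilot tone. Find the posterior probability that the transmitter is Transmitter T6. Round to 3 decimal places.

0.184

Compute prior × likelihood for every hypothesis:
  Transmitter T6: 0.102 × 0.11 = 0.01122
  Transmitter T1: 0.362 × 0.01 = 0.00362
  Transmitter T4: 0.054 × 0.14 = 0.00756
  Transmitter T2: 0.382 × 0.085 = 0.03247
  Transmitter T3: 0.1 × 0.06 = 0.006
Normalizing constant = 0.06087.
P(Transmitter T6 | evidence) = 0.01122 / 0.06087 ≈ 0.184.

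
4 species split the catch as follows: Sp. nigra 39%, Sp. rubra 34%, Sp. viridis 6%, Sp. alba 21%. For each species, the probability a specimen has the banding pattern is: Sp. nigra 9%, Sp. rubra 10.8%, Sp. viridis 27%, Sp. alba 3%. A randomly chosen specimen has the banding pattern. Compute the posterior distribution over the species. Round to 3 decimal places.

Sp. nigra 0.372, Sp. rubra 0.389, Sp. viridis 0.172, Sp. alba 0.067

By Bayes' rule, posterior ∝ prior × likelihood:
  Sp. nigra: 0.39 × 0.09 = 0.0351
  Sp. rubra: 0.34 × 0.108 = 0.03672
  Sp. viridis: 0.06 × 0.27 = 0.0162
  Sp. alba: 0.21 × 0.03 = 0.0063
Normalizing constant = 0.09432.
P(Sp. nigra | banded) = 0.0351/0.09432 ≈ 0.372
P(Sp. rubra | banded) = 0.03672/0.09432 ≈ 0.389
P(Sp. viridis | banded) = 0.0162/0.09432 ≈ 0.172
P(Sp. alba | banded) = 0.0063/0.09432 ≈ 0.067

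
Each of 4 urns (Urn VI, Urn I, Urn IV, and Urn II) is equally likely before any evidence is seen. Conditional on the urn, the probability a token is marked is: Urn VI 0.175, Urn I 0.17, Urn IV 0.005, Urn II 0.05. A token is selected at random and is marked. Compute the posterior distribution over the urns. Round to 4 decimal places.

Urn VI 0.4375, Urn I 0.4250, Urn IV 0.0125, Urn II 0.1250

With a uniform prior (1/4 each), posterior ∝ likelihood:
  Urn VI: 0.175
  Urn I: 0.17
  Urn IV: 0.005
  Urn II: 0.05
Normalizing constant = 0.4.
P(Urn VI | marked) = 0.175/0.4 ≈ 0.4375
P(Urn I | marked) = 0.17/0.4 ≈ 0.4250
P(Urn IV | marked) = 0.005/0.4 ≈ 0.0125
P(Urn II | marked) = 0.05/0.4 ≈ 0.1250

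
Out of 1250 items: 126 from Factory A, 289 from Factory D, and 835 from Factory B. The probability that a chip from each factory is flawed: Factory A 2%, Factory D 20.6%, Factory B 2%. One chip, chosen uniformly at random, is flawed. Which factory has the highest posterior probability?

Prior × likelihood for each hypothesis:
  Factory A: 0.1008 × 0.02 = 0.002016
  Factory D: 0.2312 × 0.206 = 0.0476272
  Factory B: 0.668 × 0.02 = 0.01336
Normalizing constant = 0.0630032.
Largest term belongs to Factory D, so Factory D is most probable.

Factory D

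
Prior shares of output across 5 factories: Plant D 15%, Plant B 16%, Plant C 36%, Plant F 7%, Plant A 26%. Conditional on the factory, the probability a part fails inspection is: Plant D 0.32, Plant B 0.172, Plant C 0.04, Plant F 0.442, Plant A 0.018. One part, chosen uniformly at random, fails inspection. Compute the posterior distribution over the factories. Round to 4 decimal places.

Plant D 0.3823, Plant B 0.2192, Plant C 0.1147, Plant F 0.2465, Plant A 0.0373

By Bayes' rule, posterior ∝ prior × likelihood:
  Plant D: 0.15 × 0.32 = 0.048
  Plant B: 0.16 × 0.172 = 0.02752
  Plant C: 0.36 × 0.04 = 0.0144
  Plant F: 0.07 × 0.442 = 0.03094
  Plant A: 0.26 × 0.018 = 0.00468
Total = 0.12554.
P(Plant D | nonconforming) = 0.048/0.12554 ≈ 0.3823
P(Plant B | nonconforming) = 0.02752/0.12554 ≈ 0.2192
P(Plant C | nonconforming) = 0.0144/0.12554 ≈ 0.1147
P(Plant F | nonconforming) = 0.03094/0.12554 ≈ 0.2465
P(Plant A | nonconforming) = 0.00468/0.12554 ≈ 0.0373
(Check: 0.3823+0.2192+0.1147+0.2465+0.0373 = 1.0000.)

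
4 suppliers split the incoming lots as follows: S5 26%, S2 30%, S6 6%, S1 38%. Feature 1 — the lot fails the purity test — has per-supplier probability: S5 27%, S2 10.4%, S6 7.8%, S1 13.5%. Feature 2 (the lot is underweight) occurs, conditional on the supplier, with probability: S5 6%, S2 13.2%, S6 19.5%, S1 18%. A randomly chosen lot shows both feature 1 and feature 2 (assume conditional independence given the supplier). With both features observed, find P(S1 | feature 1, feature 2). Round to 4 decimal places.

0.4998

Unnormalized posteriors (prior × likelihood):
  S5: 0.26 × 0.27 × 0.06 = 0.004212
  S2: 0.3 × 0.104 × 0.132 = 0.0041184
  S6: 0.06 × 0.078 × 0.195 = 0.0009126
  S1: 0.38 × 0.135 × 0.18 = 0.009234
Sum = 0.018477.
P(S1 | evidence) = 0.009234 / 0.018477 ≈ 0.4998.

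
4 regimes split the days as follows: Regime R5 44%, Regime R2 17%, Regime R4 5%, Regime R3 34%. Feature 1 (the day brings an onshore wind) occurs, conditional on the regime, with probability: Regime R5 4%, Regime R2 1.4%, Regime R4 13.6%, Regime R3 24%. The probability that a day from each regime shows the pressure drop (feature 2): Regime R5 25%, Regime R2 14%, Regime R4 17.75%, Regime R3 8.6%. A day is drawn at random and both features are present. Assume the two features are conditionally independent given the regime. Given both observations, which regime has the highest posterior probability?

Regime R3

Compute prior × likelihood for every hypothesis:
  Regime R5: 0.44 × 0.04 × 0.25 = 0.0044
  Regime R2: 0.17 × 0.014 × 0.14 = 0.0003332
  Regime R4: 0.05 × 0.136 × 0.1775 = 0.001207
  Regime R3: 0.34 × 0.24 × 0.086 = 0.0070176
Sum = 0.0129578.
Largest term belongs to Regime R3, so Regime R3 is most probable.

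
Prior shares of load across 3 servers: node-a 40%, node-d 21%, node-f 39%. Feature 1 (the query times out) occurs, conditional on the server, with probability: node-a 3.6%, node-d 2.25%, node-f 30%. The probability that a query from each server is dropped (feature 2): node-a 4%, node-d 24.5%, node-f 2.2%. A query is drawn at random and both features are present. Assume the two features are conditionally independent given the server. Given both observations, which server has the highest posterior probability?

node-f

Unnormalized posteriors (prior × likelihood):
  node-a: 0.4 × 0.036 × 0.04 = 0.000576
  node-d: 0.21 × 0.0225 × 0.245 = 0.001157625
  node-f: 0.39 × 0.3 × 0.022 = 0.002574
Normalizing constant = 0.004307625.
Largest term belongs to node-f, so node-f is most probable.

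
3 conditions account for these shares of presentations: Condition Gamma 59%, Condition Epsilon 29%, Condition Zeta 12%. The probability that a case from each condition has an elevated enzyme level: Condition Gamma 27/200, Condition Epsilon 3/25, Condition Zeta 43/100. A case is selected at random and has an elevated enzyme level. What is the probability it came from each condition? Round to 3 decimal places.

By Bayes' rule, posterior ∝ prior × likelihood:
  Condition Gamma: 0.59 × 0.135 = 0.07965
  Condition Epsilon: 0.29 × 0.12 = 0.0348
  Condition Zeta: 0.12 × 0.43 = 0.0516
Normalizing constant = 0.16605.
P(Condition Gamma | elevated) = 0.07965/0.16605 ≈ 0.480
P(Condition Epsilon | elevated) = 0.0348/0.16605 ≈ 0.210
P(Condition Zeta | elevated) = 0.0516/0.16605 ≈ 0.311

Condition Gamma 0.480, Condition Epsilon 0.210, Condition Zeta 0.311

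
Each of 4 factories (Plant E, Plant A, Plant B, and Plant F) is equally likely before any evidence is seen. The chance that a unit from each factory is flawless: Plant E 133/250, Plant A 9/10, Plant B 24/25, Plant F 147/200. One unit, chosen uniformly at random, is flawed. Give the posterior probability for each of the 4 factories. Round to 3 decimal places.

Plant E 0.536, Plant A 0.115, Plant B 0.046, Plant F 0.304

Taking complements, P(flawed | each) = Plant E 0.468, Plant A 0.1, Plant B 0.04, Plant F 0.265.
Since the prior is uniform, the posterior is proportional to the likelihood:
  Plant E: 0.468
  Plant A: 0.1
  Plant B: 0.04
  Plant F: 0.265
Normalizing constant = 0.873.
P(Plant E | flawed) = 0.468/0.873 ≈ 0.536
P(Plant A | flawed) = 0.1/0.873 ≈ 0.115
P(Plant B | flawed) = 0.04/0.873 ≈ 0.046
P(Plant F | flawed) = 0.265/0.873 ≈ 0.304
(Check: 0.536+0.115+0.046+0.304 = 1.001.)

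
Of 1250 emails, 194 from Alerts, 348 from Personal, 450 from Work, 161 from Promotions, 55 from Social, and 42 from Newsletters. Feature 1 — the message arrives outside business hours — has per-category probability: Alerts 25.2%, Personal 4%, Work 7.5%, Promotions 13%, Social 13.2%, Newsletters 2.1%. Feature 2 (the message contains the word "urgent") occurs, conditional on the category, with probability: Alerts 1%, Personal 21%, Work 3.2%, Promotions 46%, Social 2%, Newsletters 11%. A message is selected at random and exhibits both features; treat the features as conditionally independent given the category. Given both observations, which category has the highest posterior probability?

Unnormalized posteriors (prior × likelihood):
  Alerts: 0.1552 × 0.252 × 0.01 = 0.000391104
  Personal: 0.2784 × 0.04 × 0.21 = 0.00233856
  Work: 0.36 × 0.075 × 0.032 = 0.000864
  Promotions: 0.1288 × 0.13 × 0.46 = 0.00770224
  Social: 0.044 × 0.132 × 0.02 = 0.00011616
  Newsletters: 0.0336 × 0.021 × 0.11 = 0.000077616
Sum = 0.01148968.
Largest term belongs to Promotions, so Promotions is most probable.

Promotions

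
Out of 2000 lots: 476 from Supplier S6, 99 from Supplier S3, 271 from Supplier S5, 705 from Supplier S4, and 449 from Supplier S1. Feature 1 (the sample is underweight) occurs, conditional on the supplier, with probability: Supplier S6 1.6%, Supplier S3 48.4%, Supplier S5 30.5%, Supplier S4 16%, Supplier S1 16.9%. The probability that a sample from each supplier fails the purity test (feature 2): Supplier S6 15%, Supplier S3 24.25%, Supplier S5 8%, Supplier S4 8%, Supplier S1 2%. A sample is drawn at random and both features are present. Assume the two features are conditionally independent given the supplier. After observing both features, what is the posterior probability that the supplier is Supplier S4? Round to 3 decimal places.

0.302

Prior × likelihood for each hypothesis:
  Supplier S6: 0.238 × 0.016 × 0.15 = 0.0005712
  Supplier S3: 0.0495 × 0.484 × 0.2425 = 0.005809815
  Supplier S5: 0.1355 × 0.305 × 0.08 = 0.0033062
  Supplier S4: 0.3525 × 0.16 × 0.08 = 0.004512
  Supplier S1: 0.2245 × 0.169 × 0.02 = 0.00075881
Total = 0.014958025.
P(Supplier S4 | evidence) = 0.004512 / 0.014958025 ≈ 0.302.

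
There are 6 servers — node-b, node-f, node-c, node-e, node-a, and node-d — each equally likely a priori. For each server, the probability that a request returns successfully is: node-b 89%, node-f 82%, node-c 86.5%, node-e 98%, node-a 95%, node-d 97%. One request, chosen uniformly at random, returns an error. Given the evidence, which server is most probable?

Taking complements, P(error | each) = node-b 0.11, node-f 0.18, node-c 0.135, node-e 0.02, node-a 0.05, node-d 0.03.
With a uniform prior (1/6 each), posterior ∝ likelihood:
  node-b: 0.11
  node-f: 0.18
  node-c: 0.135
  node-e: 0.02
  node-a: 0.05
  node-d: 0.03
Total = 0.525.
Largest term belongs to node-f, so node-f is most probable.

node-f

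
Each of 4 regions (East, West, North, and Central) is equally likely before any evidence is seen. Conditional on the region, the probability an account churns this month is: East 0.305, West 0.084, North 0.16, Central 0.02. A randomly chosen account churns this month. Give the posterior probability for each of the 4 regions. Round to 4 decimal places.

East 0.5360, West 0.1476, North 0.2812, Central 0.0351

Since the prior is uniform, the posterior is proportional to the likelihood:
  East: 0.305
  West: 0.084
  North: 0.16
  Central: 0.02
Normalizing constant = 0.569.
P(East | churn) = 0.305/0.569 ≈ 0.5360
P(West | churn) = 0.084/0.569 ≈ 0.1476
P(North | churn) = 0.16/0.569 ≈ 0.2812
P(Central | churn) = 0.02/0.569 ≈ 0.0351
(Check: 0.5360+0.1476+0.2812+0.0351 = 0.9999.)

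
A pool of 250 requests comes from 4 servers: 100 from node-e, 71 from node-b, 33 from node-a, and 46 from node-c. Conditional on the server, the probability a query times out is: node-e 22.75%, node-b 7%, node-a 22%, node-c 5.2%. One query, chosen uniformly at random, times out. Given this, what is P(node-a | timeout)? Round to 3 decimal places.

0.194

By Bayes' rule, posterior ∝ prior × likelihood:
  node-e: 0.4 × 0.2275 = 0.091
  node-b: 0.284 × 0.07 = 0.01988
  node-a: 0.132 × 0.22 = 0.02904
  node-c: 0.184 × 0.052 = 0.009568
Normalizing constant = 0.149488.
P(node-a | evidence) = 0.02904 / 0.149488 ≈ 0.194.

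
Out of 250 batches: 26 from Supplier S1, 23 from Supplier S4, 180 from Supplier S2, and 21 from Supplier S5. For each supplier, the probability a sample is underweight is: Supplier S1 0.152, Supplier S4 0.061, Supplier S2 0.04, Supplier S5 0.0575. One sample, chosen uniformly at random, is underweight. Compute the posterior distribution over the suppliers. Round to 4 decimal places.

Supplier S1 0.2872, Supplier S4 0.1019, Supplier S2 0.5232, Supplier S5 0.0877

Prior × likelihood for each hypothesis:
  Supplier S1: 0.104 × 0.152 = 0.015808
  Supplier S4: 0.092 × 0.061 = 0.005612
  Supplier S2: 0.72 × 0.04 = 0.0288
  Supplier S5: 0.084 × 0.0575 = 0.00483
Total = 0.05505.
P(Supplier S1 | underweight) = 0.015808/0.05505 ≈ 0.2872
P(Supplier S4 | underweight) = 0.005612/0.05505 ≈ 0.1019
P(Supplier S2 | underweight) = 0.0288/0.05505 ≈ 0.5232
P(Supplier S5 | underweight) = 0.00483/0.05505 ≈ 0.0877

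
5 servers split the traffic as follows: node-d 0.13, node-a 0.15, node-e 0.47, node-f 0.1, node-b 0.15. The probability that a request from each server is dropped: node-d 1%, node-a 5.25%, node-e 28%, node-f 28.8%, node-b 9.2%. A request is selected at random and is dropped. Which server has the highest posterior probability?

Prior × likelihood for each hypothesis:
  node-d: 0.13 × 0.01 = 0.0013
  node-a: 0.15 × 0.0525 = 0.007875
  node-e: 0.47 × 0.28 = 0.1316
  node-f: 0.1 × 0.288 = 0.0288
  node-b: 0.15 × 0.092 = 0.0138
Sum = 0.183375.
Largest term belongs to node-e, so node-e is most probable.

node-e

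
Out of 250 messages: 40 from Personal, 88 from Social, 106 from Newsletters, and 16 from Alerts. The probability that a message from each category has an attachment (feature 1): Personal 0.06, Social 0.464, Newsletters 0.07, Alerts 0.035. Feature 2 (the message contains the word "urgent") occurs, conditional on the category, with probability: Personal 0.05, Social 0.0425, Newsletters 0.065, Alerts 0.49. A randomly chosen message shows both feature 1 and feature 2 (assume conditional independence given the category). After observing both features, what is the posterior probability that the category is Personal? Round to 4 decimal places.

Compute prior × likelihood for every hypothesis:
  Personal: 0.16 × 0.06 × 0.05 = 0.00048
  Social: 0.352 × 0.464 × 0.0425 = 0.00694144
  Newsletters: 0.424 × 0.07 × 0.065 = 0.0019292
  Alerts: 0.064 × 0.035 × 0.49 = 0.0010976
Sum = 0.01044824.
P(Personal | evidence) = 0.00048 / 0.01044824 ≈ 0.0459.

0.0459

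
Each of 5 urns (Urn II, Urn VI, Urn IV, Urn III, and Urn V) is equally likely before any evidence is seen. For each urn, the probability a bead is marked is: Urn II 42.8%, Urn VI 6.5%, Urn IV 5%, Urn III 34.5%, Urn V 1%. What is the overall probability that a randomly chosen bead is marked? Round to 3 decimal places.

With a uniform prior (1/5 each), posterior ∝ likelihood:
  Urn II: 0.428
  Urn VI: 0.065
  Urn IV: 0.05
  Urn III: 0.345
  Urn V: 0.01
P(marked) = (1/5) × (0.428 + 0.065 + 0.05 + 0.345 + 0.01) = 0.898/5 ≈ 0.180.

0.180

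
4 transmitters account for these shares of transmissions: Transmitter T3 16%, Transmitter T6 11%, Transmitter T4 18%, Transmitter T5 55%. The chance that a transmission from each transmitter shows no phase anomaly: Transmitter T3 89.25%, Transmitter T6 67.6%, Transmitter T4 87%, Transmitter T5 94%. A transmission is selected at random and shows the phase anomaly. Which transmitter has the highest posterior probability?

Transmitter T6

Taking complements, P(anomaly | each) = Transmitter T3 0.1075, Transmitter T6 0.324, Transmitter T4 0.13, Transmitter T5 0.06.
Compute prior × likelihood for every hypothesis:
  Transmitter T3: 0.16 × 0.1075 = 0.0172
  Transmitter T6: 0.11 × 0.324 = 0.03564
  Transmitter T4: 0.18 × 0.13 = 0.0234
  Transmitter T5: 0.55 × 0.06 = 0.033
Total = 0.10924.
Largest term belongs to Transmitter T6, so Transmitter T6 is most probable.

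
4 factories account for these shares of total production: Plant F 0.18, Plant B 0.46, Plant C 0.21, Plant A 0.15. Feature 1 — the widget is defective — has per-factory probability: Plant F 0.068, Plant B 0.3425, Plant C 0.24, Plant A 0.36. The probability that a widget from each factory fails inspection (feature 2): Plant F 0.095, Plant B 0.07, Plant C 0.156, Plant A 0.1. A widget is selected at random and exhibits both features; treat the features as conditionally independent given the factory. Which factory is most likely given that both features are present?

Unnormalized posteriors (prior × likelihood):
  Plant F: 0.18 × 0.068 × 0.095 = 0.0011628
  Plant B: 0.46 × 0.3425 × 0.07 = 0.0110285
  Plant C: 0.21 × 0.24 × 0.156 = 0.0078624
  Plant A: 0.15 × 0.36 × 0.1 = 0.0054
Sum = 0.0254537.
Largest term belongs to Plant B, so Plant B is most probable.

Plant B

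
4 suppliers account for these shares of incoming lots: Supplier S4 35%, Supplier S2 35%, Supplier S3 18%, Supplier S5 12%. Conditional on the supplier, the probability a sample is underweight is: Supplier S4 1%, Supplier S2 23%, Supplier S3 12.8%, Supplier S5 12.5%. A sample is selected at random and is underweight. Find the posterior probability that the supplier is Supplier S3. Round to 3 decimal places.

Prior × likelihood for each hypothesis:
  Supplier S4: 0.35 × 0.01 = 0.0035
  Supplier S2: 0.35 × 0.23 = 0.0805
  Supplier S3: 0.18 × 0.128 = 0.02304
  Supplier S5: 0.12 × 0.125 = 0.015
Sum = 0.12204.
P(Supplier S3 | evidence) = 0.02304 / 0.12204 ≈ 0.189.

0.189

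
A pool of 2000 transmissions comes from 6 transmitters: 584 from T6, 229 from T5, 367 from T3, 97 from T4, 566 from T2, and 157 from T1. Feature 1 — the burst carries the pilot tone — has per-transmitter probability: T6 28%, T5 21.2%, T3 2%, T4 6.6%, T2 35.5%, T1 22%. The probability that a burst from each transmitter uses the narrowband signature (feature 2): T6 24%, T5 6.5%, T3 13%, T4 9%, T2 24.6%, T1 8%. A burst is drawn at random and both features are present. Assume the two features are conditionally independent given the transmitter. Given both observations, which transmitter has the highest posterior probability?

T2

Prior × likelihood for each hypothesis:
  T6: 0.292 × 0.28 × 0.24 = 0.0196224
  T5: 0.1145 × 0.212 × 0.065 = 0.00157781
  T3: 0.1835 × 0.02 × 0.13 = 0.0004771
  T4: 0.0485 × 0.066 × 0.09 = 0.00028809
  T2: 0.283 × 0.355 × 0.246 = 0.02471439
  T1: 0.0785 × 0.22 × 0.08 = 0.0013816
Normalizing constant = 0.04806139.
Largest term belongs to T2, so T2 is most probable.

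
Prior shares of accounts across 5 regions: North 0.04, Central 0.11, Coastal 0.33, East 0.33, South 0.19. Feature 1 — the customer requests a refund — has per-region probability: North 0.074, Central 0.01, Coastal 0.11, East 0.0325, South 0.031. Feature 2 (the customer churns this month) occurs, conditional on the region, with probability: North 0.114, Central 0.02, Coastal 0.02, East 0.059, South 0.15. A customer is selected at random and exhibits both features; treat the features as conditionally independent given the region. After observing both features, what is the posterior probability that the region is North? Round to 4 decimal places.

Unnormalized posteriors (prior × likelihood):
  North: 0.04 × 0.074 × 0.114 = 0.00033744
  Central: 0.11 × 0.01 × 0.02 = 0.000022
  Coastal: 0.33 × 0.11 × 0.02 = 0.000726
  East: 0.33 × 0.0325 × 0.059 = 0.000632775
  South: 0.19 × 0.031 × 0.15 = 0.0008835
Sum = 0.002601715.
P(North | evidence) = 0.00033744 / 0.002601715 ≈ 0.1297.

0.1297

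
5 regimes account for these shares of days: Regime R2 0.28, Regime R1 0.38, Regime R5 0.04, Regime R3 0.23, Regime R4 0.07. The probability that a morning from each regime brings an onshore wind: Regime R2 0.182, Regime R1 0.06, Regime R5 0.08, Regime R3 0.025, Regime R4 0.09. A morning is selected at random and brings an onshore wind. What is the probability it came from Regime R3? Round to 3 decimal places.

0.065

Unnormalized posteriors (prior × likelihood):
  Regime R2: 0.28 × 0.182 = 0.05096
  Regime R1: 0.38 × 0.06 = 0.0228
  Regime R5: 0.04 × 0.08 = 0.0032
  Regime R3: 0.23 × 0.025 = 0.00575
  Regime R4: 0.07 × 0.09 = 0.0063
Normalizing constant = 0.08901.
P(Regime R3 | evidence) = 0.00575 / 0.08901 ≈ 0.065.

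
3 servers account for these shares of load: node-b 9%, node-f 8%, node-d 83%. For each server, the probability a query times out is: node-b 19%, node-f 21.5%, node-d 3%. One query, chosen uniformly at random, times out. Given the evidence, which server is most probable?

node-d

Compute prior × likelihood for every hypothesis:
  node-b: 0.09 × 0.19 = 0.0171
  node-f: 0.08 × 0.215 = 0.0172
  node-d: 0.83 × 0.03 = 0.0249
Normalizing constant = 0.0592.
Largest term belongs to node-d, so node-d is most probable.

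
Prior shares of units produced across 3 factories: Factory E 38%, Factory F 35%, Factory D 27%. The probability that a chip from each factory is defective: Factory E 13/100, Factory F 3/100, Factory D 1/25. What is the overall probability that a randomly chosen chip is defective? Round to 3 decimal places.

Compute prior × likelihood for every hypothesis:
  Factory E: 0.38 × 0.13 = 0.0494
  Factory F: 0.35 × 0.03 = 0.0105
  Factory D: 0.27 × 0.04 = 0.0108
P(defective) = 0.0494 + 0.0105 + 0.0108 = 0.0707 → 0.071.

0.071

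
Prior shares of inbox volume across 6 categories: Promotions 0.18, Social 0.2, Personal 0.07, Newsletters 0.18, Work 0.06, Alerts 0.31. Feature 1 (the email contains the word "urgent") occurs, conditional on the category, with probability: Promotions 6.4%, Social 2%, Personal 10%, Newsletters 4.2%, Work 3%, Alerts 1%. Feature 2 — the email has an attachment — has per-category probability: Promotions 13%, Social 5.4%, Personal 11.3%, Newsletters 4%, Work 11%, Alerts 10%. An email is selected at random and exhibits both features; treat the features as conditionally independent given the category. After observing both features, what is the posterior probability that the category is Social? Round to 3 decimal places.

Compute prior × likelihood for every hypothesis:
  Promotions: 0.18 × 0.064 × 0.13 = 0.0014976
  Social: 0.2 × 0.02 × 0.054 = 0.000216
  Personal: 0.07 × 0.1 × 0.113 = 0.000791
  Newsletters: 0.18 × 0.042 × 0.04 = 0.0003024
  Work: 0.06 × 0.03 × 0.11 = 0.000198
  Alerts: 0.31 × 0.01 × 0.1 = 0.00031
Sum = 0.003315.
P(Social | evidence) = 0.000216 / 0.003315 ≈ 0.065.

0.065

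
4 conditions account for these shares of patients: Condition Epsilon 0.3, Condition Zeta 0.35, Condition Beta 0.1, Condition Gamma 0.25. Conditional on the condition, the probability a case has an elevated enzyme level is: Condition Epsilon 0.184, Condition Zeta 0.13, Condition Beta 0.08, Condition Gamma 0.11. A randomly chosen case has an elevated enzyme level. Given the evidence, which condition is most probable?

By Bayes' rule, posterior ∝ prior × likelihood:
  Condition Epsilon: 0.3 × 0.184 = 0.0552
  Condition Zeta: 0.35 × 0.13 = 0.0455
  Condition Beta: 0.1 × 0.08 = 0.008
  Condition Gamma: 0.25 × 0.11 = 0.0275
Sum = 0.1362.
Largest term belongs to Condition Epsilon, so Condition Epsilon is most probable.

Condition Epsilon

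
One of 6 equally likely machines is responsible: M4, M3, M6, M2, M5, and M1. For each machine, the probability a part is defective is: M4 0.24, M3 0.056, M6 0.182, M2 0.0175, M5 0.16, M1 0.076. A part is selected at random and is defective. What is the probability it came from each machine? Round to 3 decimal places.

Since the prior is uniform, the posterior is proportional to the likelihood:
  M4: 0.24
  M3: 0.056
  M6: 0.182
  M2: 0.0175
  M5: 0.16
  M1: 0.076
Sum = 0.7315.
P(M4 | defective) = 0.24/0.7315 ≈ 0.328
P(M3 | defective) = 0.056/0.7315 ≈ 0.077
P(M6 | defective) = 0.182/0.7315 ≈ 0.249
P(M2 | defective) = 0.0175/0.7315 ≈ 0.024
P(M5 | defective) = 0.16/0.7315 ≈ 0.219
P(M1 | defective) = 0.076/0.7315 ≈ 0.104

M4 0.328, M3 0.077, M6 0.249, M2 0.024, M5 0.219, M1 0.104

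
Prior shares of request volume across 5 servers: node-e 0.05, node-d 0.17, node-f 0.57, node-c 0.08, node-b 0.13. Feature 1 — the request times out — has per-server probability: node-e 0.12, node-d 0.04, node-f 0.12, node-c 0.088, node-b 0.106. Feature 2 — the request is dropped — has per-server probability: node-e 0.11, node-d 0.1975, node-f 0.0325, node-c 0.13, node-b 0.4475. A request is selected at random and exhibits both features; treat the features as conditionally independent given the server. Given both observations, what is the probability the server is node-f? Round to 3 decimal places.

0.197

Unnormalized posteriors (prior × likelihood):
  node-e: 0.05 × 0.12 × 0.11 = 0.00066
  node-d: 0.17 × 0.04 × 0.1975 = 0.001343
  node-f: 0.57 × 0.12 × 0.0325 = 0.002223
  node-c: 0.08 × 0.088 × 0.13 = 0.0009152
  node-b: 0.13 × 0.106 × 0.4475 = 0.00616655
Normalizing constant = 0.01130775.
P(node-f | evidence) = 0.002223 / 0.01130775 ≈ 0.197.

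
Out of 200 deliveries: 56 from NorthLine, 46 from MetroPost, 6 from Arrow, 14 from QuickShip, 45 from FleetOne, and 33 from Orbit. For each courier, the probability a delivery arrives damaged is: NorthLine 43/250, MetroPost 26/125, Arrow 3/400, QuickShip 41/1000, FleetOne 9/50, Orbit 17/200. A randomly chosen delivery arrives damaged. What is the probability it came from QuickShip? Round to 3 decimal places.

0.019

Prior × likelihood for each hypothesis:
  NorthLine: 0.28 × 0.172 = 0.04816
  MetroPost: 0.23 × 0.208 = 0.04784
  Arrow: 0.03 × 0.0075 = 0.000225
  QuickShip: 0.07 × 0.041 = 0.00287
  FleetOne: 0.225 × 0.18 = 0.0405
  Orbit: 0.165 × 0.085 = 0.014025
Total = 0.15362.
P(QuickShip | evidence) = 0.00287 / 0.15362 ≈ 0.019.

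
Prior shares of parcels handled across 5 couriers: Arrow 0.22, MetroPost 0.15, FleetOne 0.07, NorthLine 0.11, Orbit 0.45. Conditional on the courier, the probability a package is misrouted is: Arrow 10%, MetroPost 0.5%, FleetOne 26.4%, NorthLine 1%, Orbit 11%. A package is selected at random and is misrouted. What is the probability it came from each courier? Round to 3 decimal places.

By Bayes' rule, posterior ∝ prior × likelihood:
  Arrow: 0.22 × 0.1 = 0.022
  MetroPost: 0.15 × 0.005 = 0.00075
  FleetOne: 0.07 × 0.264 = 0.01848
  NorthLine: 0.11 × 0.01 = 0.0011
  Orbit: 0.45 × 0.11 = 0.0495
Total = 0.09183.
P(Arrow | misrouted) = 0.022/0.09183 ≈ 0.240
P(MetroPost | misrouted) = 0.00075/0.09183 ≈ 0.008
P(FleetOne | misrouted) = 0.01848/0.09183 ≈ 0.201
P(NorthLine | misrouted) = 0.0011/0.09183 ≈ 0.012
P(Orbit | misrouted) = 0.0495/0.09183 ≈ 0.539

Arrow 0.240, MetroPost 0.008, FleetOne 0.201, NorthLine 0.012, Orbit 0.539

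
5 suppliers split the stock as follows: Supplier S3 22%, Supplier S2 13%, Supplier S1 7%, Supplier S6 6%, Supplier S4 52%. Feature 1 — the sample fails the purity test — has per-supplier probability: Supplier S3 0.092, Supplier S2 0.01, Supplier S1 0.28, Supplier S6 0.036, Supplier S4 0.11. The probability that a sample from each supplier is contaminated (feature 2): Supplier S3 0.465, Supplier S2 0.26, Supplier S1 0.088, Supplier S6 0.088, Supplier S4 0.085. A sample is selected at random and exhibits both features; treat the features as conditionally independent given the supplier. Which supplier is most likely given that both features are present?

By Bayes' rule, posterior ∝ prior × likelihood:
  Supplier S3: 0.22 × 0.092 × 0.465 = 0.0094116
  Supplier S2: 0.13 × 0.01 × 0.26 = 0.000338
  Supplier S1: 0.07 × 0.28 × 0.088 = 0.0017248
  Supplier S6: 0.06 × 0.036 × 0.088 = 0.00019008
  Supplier S4: 0.52 × 0.11 × 0.085 = 0.004862
Sum = 0.01652648.
Largest term belongs to Supplier S3, so Supplier S3 is most probable.

Supplier S3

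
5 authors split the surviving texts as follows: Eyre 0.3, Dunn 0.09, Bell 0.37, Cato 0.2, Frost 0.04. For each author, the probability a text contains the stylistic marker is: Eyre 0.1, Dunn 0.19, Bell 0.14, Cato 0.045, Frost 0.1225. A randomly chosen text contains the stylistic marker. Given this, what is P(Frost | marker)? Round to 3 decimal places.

0.043

Prior × likelihood for each hypothesis:
  Eyre: 0.3 × 0.1 = 0.03
  Dunn: 0.09 × 0.19 = 0.0171
  Bell: 0.37 × 0.14 = 0.0518
  Cato: 0.2 × 0.045 = 0.009
  Frost: 0.04 × 0.1225 = 0.0049
Sum = 0.1128.
P(Frost | evidence) = 0.0049 / 0.1128 ≈ 0.043.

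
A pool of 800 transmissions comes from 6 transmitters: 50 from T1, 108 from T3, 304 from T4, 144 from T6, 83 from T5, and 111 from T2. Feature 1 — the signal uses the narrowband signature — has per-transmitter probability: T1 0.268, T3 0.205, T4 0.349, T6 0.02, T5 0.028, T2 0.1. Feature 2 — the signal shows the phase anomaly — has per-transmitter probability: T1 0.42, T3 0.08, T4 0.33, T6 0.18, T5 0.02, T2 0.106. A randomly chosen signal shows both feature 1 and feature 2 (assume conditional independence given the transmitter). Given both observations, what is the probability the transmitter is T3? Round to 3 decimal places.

0.040

Compute prior × likelihood for every hypothesis:
  T1: 0.0625 × 0.268 × 0.42 = 0.007035
  T3: 0.135 × 0.205 × 0.08 = 0.002214
  T4: 0.38 × 0.349 × 0.33 = 0.0437646
  T6: 0.18 × 0.02 × 0.18 = 0.000648
  T5: 0.10375 × 0.028 × 0.02 = 0.0000581
  T2: 0.13875 × 0.1 × 0.106 = 0.00147075
Normalizing constant = 0.05519045.
P(T3 | evidence) = 0.002214 / 0.05519045 ≈ 0.040.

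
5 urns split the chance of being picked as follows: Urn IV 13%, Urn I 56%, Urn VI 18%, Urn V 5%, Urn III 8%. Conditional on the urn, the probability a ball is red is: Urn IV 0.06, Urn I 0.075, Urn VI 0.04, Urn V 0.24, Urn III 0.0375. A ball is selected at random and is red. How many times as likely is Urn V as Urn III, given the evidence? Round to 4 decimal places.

4.0000

Compute prior × likelihood for every hypothesis:
  Urn IV: 0.13 × 0.06 = 0.0078
  Urn I: 0.56 × 0.075 = 0.042
  Urn VI: 0.18 × 0.04 = 0.0072
  Urn V: 0.05 × 0.24 = 0.012
  Urn III: 0.08 × 0.0375 = 0.003
Total = 0.072.
The ratio is 0.012 / 0.003 (the normalizer cancels) = 4.0000.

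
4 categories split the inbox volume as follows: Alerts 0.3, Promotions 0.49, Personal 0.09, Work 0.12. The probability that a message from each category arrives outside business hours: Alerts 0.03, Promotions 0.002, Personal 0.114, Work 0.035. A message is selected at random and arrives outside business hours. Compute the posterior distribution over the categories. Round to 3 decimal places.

Alerts 0.368, Promotions 0.040, Personal 0.420, Work 0.172

Prior × likelihood for each hypothesis:
  Alerts: 0.3 × 0.03 = 0.009
  Promotions: 0.49 × 0.002 = 0.00098
  Personal: 0.09 × 0.114 = 0.01026
  Work: 0.12 × 0.035 = 0.0042
Normalizing constant = 0.02444.
P(Alerts | off-hours) = 0.009/0.02444 ≈ 0.368
P(Promotions | off-hours) = 0.00098/0.02444 ≈ 0.040
P(Personal | off-hours) = 0.01026/0.02444 ≈ 0.420
P(Work | off-hours) = 0.0042/0.02444 ≈ 0.172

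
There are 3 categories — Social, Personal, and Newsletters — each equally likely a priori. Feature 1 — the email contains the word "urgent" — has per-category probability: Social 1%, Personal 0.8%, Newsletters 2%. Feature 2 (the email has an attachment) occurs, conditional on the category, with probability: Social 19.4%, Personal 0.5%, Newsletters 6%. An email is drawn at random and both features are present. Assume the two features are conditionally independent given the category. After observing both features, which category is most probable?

Since the prior is uniform, the posterior is proportional to the likelihood:
  Social: 0.01 × 0.194 = 0.00194
  Personal: 0.008 × 0.005 = 0.00004
  Newsletters: 0.02 × 0.06 = 0.0012
Sum = 0.00318.
Largest term belongs to Social, so Social is most probable.

Social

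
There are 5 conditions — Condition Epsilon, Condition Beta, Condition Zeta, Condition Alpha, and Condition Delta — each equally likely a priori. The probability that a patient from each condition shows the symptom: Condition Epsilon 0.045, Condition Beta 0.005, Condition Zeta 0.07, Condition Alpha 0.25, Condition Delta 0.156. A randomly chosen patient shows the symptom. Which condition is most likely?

With a uniform prior (1/5 each), posterior ∝ likelihood:
  Condition Epsilon: 0.045
  Condition Beta: 0.005
  Condition Zeta: 0.07
  Condition Alpha: 0.25
  Condition Delta: 0.156
Sum = 0.526.
Largest term belongs to Condition Alpha, so Condition Alpha is most probable.

Condition Alpha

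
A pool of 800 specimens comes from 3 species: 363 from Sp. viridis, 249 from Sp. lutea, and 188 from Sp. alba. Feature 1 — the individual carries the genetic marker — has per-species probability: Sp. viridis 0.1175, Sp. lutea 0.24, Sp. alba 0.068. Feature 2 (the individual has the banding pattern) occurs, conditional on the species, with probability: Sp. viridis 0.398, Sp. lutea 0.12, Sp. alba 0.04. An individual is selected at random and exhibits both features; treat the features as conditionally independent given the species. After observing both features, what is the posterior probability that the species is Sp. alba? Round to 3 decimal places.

By Bayes' rule, posterior ∝ prior × likelihood:
  Sp. viridis: 0.45375 × 0.1175 × 0.398 = 0.02121961875
  Sp. lutea: 0.31125 × 0.24 × 0.12 = 0.008964
  Sp. alba: 0.235 × 0.068 × 0.04 = 0.0006392
Sum = 0.03082281875.
P(Sp. alba | evidence) = 0.0006392 / 0.03082281875 ≈ 0.021.

0.021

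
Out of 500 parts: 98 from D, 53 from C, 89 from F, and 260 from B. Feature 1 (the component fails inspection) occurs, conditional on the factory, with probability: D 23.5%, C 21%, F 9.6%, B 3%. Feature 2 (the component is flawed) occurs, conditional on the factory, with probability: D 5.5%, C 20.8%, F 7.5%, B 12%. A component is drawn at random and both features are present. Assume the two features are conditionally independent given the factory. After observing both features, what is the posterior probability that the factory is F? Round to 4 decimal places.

0.1242

Prior × likelihood for each hypothesis:
  D: 0.196 × 0.235 × 0.055 = 0.0025333
  C: 0.106 × 0.21 × 0.208 = 0.00463008
  F: 0.178 × 0.096 × 0.075 = 0.0012816
  B: 0.52 × 0.03 × 0.12 = 0.001872
Total = 0.01031698.
P(F | evidence) = 0.0012816 / 0.01031698 ≈ 0.1242.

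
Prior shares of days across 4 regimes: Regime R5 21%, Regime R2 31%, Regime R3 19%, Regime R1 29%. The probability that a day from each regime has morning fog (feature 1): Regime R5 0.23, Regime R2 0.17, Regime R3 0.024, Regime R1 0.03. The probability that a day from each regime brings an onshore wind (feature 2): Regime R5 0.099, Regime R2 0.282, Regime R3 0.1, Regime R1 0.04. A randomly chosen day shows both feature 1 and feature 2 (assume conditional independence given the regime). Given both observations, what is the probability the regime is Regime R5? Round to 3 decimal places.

0.234

Prior × likelihood for each hypothesis:
  Regime R5: 0.21 × 0.23 × 0.099 = 0.0047817
  Regime R2: 0.31 × 0.17 × 0.282 = 0.0148614
  Regime R3: 0.19 × 0.024 × 0.1 = 0.000456
  Regime R1: 0.29 × 0.03 × 0.04 = 0.000348
Total = 0.0204471.
P(Regime R5 | evidence) = 0.0047817 / 0.0204471 ≈ 0.234.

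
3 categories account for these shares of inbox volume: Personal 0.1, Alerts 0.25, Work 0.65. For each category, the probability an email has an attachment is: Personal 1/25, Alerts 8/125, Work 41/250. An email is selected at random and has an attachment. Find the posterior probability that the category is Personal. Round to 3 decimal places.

0.032

Compute prior × likelihood for every hypothesis:
  Personal: 0.1 × 0.04 = 0.004
  Alerts: 0.25 × 0.064 = 0.016
  Work: 0.65 × 0.164 = 0.1066
Normalizing constant = 0.1266.
P(Personal | evidence) = 0.004 / 0.1266 ≈ 0.032.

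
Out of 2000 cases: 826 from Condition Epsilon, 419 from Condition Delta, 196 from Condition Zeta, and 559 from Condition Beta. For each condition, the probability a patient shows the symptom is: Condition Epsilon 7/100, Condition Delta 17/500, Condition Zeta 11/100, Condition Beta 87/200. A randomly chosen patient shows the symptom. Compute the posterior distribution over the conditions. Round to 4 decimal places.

By Bayes' rule, posterior ∝ prior × likelihood:
  Condition Epsilon: 0.413 × 0.07 = 0.02891
  Condition Delta: 0.2095 × 0.034 = 0.007123
  Condition Zeta: 0.098 × 0.11 = 0.01078
  Condition Beta: 0.2795 × 0.435 = 0.1215825
Sum = 0.1683955.
P(Condition Epsilon | symptomatic) = 0.02891/0.1683955 ≈ 0.1717
P(Condition Delta | symptomatic) = 0.007123/0.1683955 ≈ 0.0423
P(Condition Zeta | symptomatic) = 0.01078/0.1683955 ≈ 0.0640
P(Condition Beta | symptomatic) = 0.1215825/0.1683955 ≈ 0.7220
(Check: 0.1717+0.0423+0.0640+0.7220 = 1.0000.)

Condition Epsilon 0.1717, Condition Delta 0.0423, Condition Zeta 0.0640, Condition Beta 0.7220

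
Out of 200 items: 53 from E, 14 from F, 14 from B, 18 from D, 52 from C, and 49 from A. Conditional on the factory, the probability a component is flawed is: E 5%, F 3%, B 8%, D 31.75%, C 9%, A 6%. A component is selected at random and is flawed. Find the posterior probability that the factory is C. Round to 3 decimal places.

Unnormalized posteriors (prior × likelihood):
  E: 0.265 × 0.05 = 0.01325
  F: 0.07 × 0.03 = 0.0021
  B: 0.07 × 0.08 = 0.0056
  D: 0.09 × 0.3175 = 0.028575
  C: 0.26 × 0.09 = 0.0234
  A: 0.245 × 0.06 = 0.0147
Total = 0.087625.
P(C | evidence) = 0.0234 / 0.087625 ≈ 0.267.

0.267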